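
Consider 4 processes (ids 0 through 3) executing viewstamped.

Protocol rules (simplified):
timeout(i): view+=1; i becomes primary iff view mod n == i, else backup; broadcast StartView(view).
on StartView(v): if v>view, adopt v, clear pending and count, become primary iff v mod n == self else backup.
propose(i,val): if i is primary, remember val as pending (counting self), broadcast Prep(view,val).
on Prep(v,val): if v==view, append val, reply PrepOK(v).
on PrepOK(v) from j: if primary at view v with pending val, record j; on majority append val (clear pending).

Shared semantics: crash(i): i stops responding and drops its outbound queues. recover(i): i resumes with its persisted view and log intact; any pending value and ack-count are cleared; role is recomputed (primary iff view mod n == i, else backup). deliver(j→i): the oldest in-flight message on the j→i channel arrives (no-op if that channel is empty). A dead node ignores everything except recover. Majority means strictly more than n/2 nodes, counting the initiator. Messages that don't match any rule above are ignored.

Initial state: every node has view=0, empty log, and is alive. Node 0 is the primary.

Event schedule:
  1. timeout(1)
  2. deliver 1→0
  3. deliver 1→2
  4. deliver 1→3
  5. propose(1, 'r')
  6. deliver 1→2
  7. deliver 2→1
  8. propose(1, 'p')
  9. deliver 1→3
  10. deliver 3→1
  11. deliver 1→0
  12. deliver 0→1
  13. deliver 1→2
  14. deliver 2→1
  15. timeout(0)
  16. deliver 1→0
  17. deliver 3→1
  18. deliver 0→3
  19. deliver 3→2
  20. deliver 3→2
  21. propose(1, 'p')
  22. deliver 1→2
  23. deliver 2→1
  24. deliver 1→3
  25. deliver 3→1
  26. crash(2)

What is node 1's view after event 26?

1

after 1 — timeout(1): n1:prim/v1/[-]
after 2 — deliver 1→0: n0:back/v1/[-]
after 3 — deliver 1→2: n2:back/v1/[-]
after 4 — deliver 1→3: n3:back/v1/[-]
after 5 — propose(1,'r'): ·
after 6 — deliver 1→2: n2:back/v1/[r]
after 7 — deliver 2→1: ·
after 8 — propose(1,'p'): ·
after 9 — deliver 1→3: n3:back/v1/[r]
after 10 — deliver 3→1: ·
after 11 — deliver 1→0: n0:back/v1/[r]
after 12 — deliver 0→1: n1:prim/v1/[p]
after 13 — deliver 1→2: n2:back/v1/[r,p]
after 14 — deliver 2→1: ·
after 15 — timeout(0): n0:back/v2/[r]
after 16 — deliver 1→0: ·
after 17 — deliver 3→1: ·
after 18 — deliver 0→3: n3:back/v2/[r]
after 19 — deliver 3→2: ·
after 20 — deliver 3→2: ·
after 21 — propose(1,'p'): ·
after 22 — deliver 1→2: n2:back/v1/[r,p,p]
after 23 — deliver 2→1: ·
after 24 — deliver 1→3: ·
after 25 — deliver 3→1: ·
after 26 — crash(2): n2:✗back/v1/[r,p,p]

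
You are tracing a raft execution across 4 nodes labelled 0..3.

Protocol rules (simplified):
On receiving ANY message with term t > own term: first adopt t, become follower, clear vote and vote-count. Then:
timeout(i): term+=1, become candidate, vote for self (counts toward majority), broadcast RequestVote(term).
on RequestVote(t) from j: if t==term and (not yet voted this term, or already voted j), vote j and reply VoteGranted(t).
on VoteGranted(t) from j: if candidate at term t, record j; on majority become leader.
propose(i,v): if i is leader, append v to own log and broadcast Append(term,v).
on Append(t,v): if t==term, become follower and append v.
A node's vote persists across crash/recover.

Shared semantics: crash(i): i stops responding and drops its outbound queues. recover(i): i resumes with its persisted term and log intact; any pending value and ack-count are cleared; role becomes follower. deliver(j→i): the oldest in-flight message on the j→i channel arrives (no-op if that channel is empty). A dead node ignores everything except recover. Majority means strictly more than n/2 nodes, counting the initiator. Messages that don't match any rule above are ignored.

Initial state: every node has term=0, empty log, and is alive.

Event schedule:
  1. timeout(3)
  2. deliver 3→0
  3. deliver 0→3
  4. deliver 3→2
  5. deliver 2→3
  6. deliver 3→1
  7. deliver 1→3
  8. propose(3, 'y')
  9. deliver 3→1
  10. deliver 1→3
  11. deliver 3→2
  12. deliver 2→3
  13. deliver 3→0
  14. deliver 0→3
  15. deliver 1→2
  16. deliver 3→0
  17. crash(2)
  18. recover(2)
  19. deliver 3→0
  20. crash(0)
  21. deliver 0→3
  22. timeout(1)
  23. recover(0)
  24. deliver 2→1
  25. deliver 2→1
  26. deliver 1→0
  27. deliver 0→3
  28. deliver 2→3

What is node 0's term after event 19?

step 1 timeout(3): 3={cand,t=1,log=-}
step 2 deliver 3→0: 0={foll,t=1,log=-}
step 3 deliver 0→3: —
step 4 deliver 3→2: 2={foll,t=1,log=-}
step 5 deliver 2→3: 3={lead,t=1,log=-}
step 6 deliver 3→1: 1={foll,t=1,log=-}
step 7 deliver 1→3: —
step 8 propose(3,'y'): 3={lead,t=1,log=y}
step 9 deliver 3→1: 1={foll,t=1,log=y}
step 10 deliver 1→3: —
step 11 deliver 3→2: 2={foll,t=1,log=y}
step 12 deliver 2→3: —
step 13 deliver 3→0: 0={foll,t=1,log=y}
step 14 deliver 0→3: —
step 15 deliver 1→2: —
step 16 deliver 3→0: —
step 17 crash(2): 2={✗foll,t=1,log=y}
step 18 recover(2): 2={foll,t=1,log=y}
step 19 deliver 3→0: —

1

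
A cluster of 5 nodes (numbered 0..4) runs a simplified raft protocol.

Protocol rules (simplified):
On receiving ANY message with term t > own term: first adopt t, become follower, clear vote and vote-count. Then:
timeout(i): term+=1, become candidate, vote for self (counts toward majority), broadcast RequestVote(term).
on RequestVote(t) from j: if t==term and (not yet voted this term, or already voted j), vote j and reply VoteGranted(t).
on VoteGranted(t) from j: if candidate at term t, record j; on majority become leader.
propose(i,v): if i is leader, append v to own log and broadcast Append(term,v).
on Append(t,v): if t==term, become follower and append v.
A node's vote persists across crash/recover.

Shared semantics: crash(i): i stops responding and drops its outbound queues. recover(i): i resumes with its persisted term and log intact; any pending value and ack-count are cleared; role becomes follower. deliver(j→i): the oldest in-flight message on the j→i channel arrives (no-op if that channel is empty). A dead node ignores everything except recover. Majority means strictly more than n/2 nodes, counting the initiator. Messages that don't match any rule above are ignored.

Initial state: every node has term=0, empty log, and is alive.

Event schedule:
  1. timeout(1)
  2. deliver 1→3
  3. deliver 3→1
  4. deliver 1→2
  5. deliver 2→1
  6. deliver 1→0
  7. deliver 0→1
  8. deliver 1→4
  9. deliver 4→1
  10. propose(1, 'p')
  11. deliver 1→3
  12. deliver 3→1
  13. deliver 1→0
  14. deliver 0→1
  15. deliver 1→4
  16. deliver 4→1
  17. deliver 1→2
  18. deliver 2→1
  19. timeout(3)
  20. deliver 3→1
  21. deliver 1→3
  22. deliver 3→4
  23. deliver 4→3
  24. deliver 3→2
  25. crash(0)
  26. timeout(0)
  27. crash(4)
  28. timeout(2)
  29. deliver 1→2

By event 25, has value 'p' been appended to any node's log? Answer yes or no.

yes

step 1 timeout(1): 1={cand,t=1,log=-}
step 2 deliver 1→3: 3={foll,t=1,log=-}
step 3 deliver 3→1: —
step 4 deliver 1→2: 2={foll,t=1,log=-}
step 5 deliver 2→1: 1={lead,t=1,log=-}
step 6 deliver 1→0: 0={foll,t=1,log=-}
step 7 deliver 0→1: —
step 8 deliver 1→4: 4={foll,t=1,log=-}
step 9 deliver 4→1: —
step 10 propose(1,'p'): 1={lead,t=1,log=p}
step 11 deliver 1→3: 3={foll,t=1,log=p}
step 12 deliver 3→1: —
step 13 deliver 1→0: 0={foll,t=1,log=p}
step 14 deliver 0→1: —
step 15 deliver 1→4: 4={foll,t=1,log=p}
step 16 deliver 4→1: —
step 17 deliver 1→2: 2={foll,t=1,log=p}
step 18 deliver 2→1: —
step 19 timeout(3): 3={cand,t=2,log=p}
step 20 deliver 3→1: 1={foll,t=2,log=p}
step 21 deliver 1→3: —
step 22 deliver 3→4: 4={foll,t=2,log=p}
step 23 deliver 4→3: 3={lead,t=2,log=p}
step 24 deliver 3→2: 2={foll,t=2,log=p}
step 25 crash(0): 0={✗foll,t=1,log=p}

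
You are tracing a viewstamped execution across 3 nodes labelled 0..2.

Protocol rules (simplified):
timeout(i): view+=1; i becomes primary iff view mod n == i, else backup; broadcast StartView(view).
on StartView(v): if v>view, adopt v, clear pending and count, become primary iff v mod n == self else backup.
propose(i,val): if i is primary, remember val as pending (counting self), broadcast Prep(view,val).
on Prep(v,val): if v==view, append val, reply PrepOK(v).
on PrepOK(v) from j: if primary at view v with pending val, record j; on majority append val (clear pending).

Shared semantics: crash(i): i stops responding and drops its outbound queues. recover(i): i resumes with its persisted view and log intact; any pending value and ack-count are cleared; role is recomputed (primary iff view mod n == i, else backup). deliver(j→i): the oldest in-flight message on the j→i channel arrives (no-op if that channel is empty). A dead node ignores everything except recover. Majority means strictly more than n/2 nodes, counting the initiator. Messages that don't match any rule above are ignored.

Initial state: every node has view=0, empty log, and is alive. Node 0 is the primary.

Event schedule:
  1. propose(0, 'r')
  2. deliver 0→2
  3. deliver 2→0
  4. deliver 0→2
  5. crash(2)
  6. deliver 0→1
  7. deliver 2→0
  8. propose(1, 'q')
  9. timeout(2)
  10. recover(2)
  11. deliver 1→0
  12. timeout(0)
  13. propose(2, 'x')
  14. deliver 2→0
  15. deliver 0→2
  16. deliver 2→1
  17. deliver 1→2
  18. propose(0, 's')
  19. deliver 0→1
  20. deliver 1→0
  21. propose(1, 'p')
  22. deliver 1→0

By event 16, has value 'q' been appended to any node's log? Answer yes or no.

e1 propose(0,'r'): ·
e2 deliver 0→2: 2[back,v=0,r]
e3 deliver 2→0: 0[prim,v=0,r]
e4 deliver 0→2: ·
e5 crash(2): 2[✗back,v=0,r]
e6 deliver 0→1: 1[back,v=0,r]
e7 deliver 2→0: ·
e8 propose(1,'q'): ·
e9 timeout(2): ·
e10 recover(2): 2[back,v=0,r]
e11 deliver 1→0: ·
e12 timeout(0): 0[back,v=1,r]
e13 propose(2,'x'): ·
e14 deliver 2→0: ·
e15 deliver 0→2: 2[back,v=1,r]
e16 deliver 2→1: ·

no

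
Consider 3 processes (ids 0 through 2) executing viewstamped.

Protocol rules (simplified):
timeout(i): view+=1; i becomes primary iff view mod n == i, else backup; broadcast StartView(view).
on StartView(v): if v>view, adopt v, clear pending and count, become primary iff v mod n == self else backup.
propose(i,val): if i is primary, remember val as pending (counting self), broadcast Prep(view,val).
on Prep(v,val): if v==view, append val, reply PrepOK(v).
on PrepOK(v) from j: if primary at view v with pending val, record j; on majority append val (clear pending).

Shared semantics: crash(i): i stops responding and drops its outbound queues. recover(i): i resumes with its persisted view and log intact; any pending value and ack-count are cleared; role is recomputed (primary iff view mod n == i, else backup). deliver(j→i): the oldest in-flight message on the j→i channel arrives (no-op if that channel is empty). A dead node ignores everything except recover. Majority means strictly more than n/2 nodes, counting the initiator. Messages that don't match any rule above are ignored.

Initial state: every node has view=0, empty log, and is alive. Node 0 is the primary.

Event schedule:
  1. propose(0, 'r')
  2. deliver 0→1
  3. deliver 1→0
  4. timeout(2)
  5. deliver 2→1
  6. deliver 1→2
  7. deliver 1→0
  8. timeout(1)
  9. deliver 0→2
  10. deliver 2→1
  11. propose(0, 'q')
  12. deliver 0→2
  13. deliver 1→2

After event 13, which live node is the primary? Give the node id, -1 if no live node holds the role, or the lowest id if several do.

[1] propose(0,'r') → ∅
[2] deliver 0→1 → N1(back v0 [r])
[3] deliver 1→0 → N0(prim v0 [r])
[4] timeout(2) → N2(back v1 [-])
[5] deliver 2→1 → N1(prim v1 [r])
[6] deliver 1→2 → ∅
[7] deliver 1→0 → ∅
[8] timeout(1) → N1(back v2 [r])
[9] deliver 0→2 → ∅
[10] deliver 2→1 → ∅
[11] propose(0,'q') → ∅
[12] deliver 0→2 → ∅
[13] deliver 1→2 → N2(prim v2 [-])

0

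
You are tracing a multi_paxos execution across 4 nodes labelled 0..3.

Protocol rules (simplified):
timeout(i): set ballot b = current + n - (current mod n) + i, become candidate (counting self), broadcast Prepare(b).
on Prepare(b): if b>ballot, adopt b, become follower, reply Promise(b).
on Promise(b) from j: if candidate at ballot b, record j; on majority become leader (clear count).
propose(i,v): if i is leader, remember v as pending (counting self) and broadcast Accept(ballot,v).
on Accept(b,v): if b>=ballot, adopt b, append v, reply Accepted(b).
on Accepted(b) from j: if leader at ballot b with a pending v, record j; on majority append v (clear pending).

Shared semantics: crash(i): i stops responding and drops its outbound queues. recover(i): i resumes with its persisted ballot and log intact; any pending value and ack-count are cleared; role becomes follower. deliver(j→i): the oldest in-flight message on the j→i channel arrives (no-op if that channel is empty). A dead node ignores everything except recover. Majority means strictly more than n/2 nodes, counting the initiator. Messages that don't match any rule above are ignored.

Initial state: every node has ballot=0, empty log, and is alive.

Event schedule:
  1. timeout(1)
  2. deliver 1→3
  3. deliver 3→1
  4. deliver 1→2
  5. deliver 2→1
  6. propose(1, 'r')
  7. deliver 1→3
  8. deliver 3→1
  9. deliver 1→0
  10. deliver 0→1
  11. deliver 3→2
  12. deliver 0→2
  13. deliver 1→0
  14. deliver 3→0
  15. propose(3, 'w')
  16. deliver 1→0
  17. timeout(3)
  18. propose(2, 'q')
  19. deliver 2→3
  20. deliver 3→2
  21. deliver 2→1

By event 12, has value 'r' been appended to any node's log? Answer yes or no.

step 1 timeout(1): 1={cand,b=5,log=-}
step 2 deliver 1→3: 3={foll,b=5,log=-}
step 3 deliver 3→1: —
step 4 deliver 1→2: 2={foll,b=5,log=-}
step 5 deliver 2→1: 1={lead,b=5,log=-}
step 6 propose(1,'r'): —
step 7 deliver 1→3: 3={foll,b=5,log=r}
step 8 deliver 3→1: —
step 9 deliver 1→0: 0={foll,b=5,log=-}
step 10 deliver 0→1: —
step 11 deliver 3→2: —
step 12 deliver 0→2: —

yes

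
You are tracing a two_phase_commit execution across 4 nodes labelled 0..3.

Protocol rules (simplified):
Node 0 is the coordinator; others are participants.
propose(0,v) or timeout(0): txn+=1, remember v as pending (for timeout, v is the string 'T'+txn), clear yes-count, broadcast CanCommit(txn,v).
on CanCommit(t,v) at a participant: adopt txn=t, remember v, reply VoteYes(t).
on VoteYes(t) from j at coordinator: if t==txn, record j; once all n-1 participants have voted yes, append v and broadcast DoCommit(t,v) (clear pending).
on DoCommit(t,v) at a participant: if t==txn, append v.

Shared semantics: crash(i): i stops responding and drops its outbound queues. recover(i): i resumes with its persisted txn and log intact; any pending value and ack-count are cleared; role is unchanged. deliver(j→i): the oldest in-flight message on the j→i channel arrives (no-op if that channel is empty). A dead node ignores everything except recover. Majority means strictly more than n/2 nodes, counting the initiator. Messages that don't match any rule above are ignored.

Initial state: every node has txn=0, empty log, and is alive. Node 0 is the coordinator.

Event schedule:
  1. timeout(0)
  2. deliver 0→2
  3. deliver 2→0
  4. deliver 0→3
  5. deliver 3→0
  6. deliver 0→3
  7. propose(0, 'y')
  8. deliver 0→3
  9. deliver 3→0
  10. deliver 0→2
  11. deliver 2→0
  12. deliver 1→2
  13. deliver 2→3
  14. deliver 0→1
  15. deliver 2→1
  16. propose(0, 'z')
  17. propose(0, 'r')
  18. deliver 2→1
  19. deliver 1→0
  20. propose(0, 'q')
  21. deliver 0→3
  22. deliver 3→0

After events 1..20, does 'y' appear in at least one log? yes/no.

no

1. timeout(0):  <0:coor t1 ->
2. deliver 0→2:  <2:part t1 ->
3. deliver 2→0:  nop
4. deliver 0→3:  <3:part t1 ->
5. deliver 3→0:  nop
6. deliver 0→3:  nop
7. propose(0,'y'):  <0:coor t2 ->
8. deliver 0→3:  <3:part t2 ->
9. deliver 3→0:  nop
10. deliver 0→2:  <2:part t2 ->
11. deliver 2→0:  nop
12. deliver 1→2:  nop
13. deliver 2→3:  nop
14. deliver 0→1:  <1:part t1 ->
15. deliver 2→1:  nop
16. propose(0,'z'):  <0:coor t3 ->
17. propose(0,'r'):  <0:coor t4 ->
18. deliver 2→1:  nop
19. deliver 1→0:  nop
20. propose(0,'q'):  <0:coor t5 ->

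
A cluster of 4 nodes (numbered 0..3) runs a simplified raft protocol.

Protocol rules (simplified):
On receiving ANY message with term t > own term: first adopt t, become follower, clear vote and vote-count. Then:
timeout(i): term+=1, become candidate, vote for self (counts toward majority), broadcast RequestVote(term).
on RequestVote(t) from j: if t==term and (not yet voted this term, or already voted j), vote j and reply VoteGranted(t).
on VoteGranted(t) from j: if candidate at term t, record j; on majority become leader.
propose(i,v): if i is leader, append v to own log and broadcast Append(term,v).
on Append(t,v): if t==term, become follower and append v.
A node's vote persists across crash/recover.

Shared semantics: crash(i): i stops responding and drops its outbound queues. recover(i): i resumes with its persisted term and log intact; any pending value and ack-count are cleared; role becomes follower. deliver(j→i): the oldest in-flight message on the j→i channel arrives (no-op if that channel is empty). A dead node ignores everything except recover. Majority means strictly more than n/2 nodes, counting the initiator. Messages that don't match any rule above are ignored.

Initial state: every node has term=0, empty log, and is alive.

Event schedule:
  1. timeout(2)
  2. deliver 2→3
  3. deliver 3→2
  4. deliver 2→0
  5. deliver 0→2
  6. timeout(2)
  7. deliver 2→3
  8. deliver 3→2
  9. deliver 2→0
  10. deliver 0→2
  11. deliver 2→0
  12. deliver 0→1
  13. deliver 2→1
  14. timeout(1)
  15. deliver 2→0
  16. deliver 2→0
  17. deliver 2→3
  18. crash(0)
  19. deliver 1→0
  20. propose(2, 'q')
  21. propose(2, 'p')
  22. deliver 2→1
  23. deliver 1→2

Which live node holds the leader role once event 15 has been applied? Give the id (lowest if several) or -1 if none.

e1 timeout(2): 2[cand,t=1,-]
e2 deliver 2→3: 3[foll,t=1,-]
e3 deliver 3→2: ·
e4 deliver 2→0: 0[foll,t=1,-]
e5 deliver 0→2: 2[lead,t=1,-]
e6 timeout(2): 2[cand,t=2,-]
e7 deliver 2→3: 3[foll,t=2,-]
e8 deliver 3→2: ·
e9 deliver 2→0: 0[foll,t=2,-]
e10 deliver 0→2: 2[lead,t=2,-]
e11 deliver 2→0: ·
e12 deliver 0→1: ·
e13 deliver 2→1: 1[foll,t=1,-]
e14 timeout(1): 1[cand,t=2,-]
e15 deliver 2→0: ·

2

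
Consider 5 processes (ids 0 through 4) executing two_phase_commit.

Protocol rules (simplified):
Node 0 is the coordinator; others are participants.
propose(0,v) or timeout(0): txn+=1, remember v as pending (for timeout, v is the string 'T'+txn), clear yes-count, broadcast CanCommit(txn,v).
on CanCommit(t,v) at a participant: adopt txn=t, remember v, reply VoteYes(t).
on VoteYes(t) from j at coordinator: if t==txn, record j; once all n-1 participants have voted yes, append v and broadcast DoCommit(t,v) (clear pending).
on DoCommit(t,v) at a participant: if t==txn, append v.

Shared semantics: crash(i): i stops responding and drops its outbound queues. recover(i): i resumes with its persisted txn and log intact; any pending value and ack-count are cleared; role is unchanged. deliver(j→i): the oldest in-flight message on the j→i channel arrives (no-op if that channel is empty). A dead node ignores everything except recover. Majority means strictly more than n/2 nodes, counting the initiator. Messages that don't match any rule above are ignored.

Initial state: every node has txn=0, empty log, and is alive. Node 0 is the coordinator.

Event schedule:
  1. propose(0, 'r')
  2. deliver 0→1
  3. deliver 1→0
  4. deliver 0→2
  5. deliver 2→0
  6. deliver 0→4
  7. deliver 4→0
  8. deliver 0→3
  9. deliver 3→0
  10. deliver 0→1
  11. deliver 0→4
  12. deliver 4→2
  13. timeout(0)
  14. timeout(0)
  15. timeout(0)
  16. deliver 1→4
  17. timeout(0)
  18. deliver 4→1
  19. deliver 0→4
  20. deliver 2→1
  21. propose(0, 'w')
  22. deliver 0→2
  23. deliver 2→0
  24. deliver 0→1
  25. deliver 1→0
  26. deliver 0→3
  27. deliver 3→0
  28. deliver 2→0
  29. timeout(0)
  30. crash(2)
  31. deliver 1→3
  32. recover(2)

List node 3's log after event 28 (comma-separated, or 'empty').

after 1 — propose(0,'r'): n0:coor/t1/[-]
after 2 — deliver 0→1: n1:part/t1/[-]
after 3 — deliver 1→0: ·
after 4 — deliver 0→2: n2:part/t1/[-]
after 5 — deliver 2→0: ·
after 6 — deliver 0→4: n4:part/t1/[-]
after 7 — deliver 4→0: ·
after 8 — deliver 0→3: n3:part/t1/[-]
after 9 — deliver 3→0: n0:coor/t1/[r]
after 10 — deliver 0→1: n1:part/t1/[r]
after 11 — deliver 0→4: n4:part/t1/[r]
after 12 — deliver 4→2: ·
after 13 — timeout(0): n0:coor/t2/[r]
after 14 — timeout(0): n0:coor/t3/[r]
after 15 — timeout(0): n0:coor/t4/[r]
after 16 — deliver 1→4: ·
after 17 — timeout(0): n0:coor/t5/[r]
after 18 — deliver 4→1: ·
after 19 — deliver 0→4: n4:part/t2/[r]
after 20 — deliver 2→1: ·
after 21 — propose(0,'w'): n0:coor/t6/[r]
after 22 — deliver 0→2: n2:part/t1/[r]
after 23 — deliver 2→0: ·
after 24 — deliver 0→1: n1:part/t2/[r]
after 25 — deliver 1→0: ·
after 26 — deliver 0→3: n3:part/t1/[r]
after 27 — deliver 3→0: ·
after 28 — deliver 2→0: ·

r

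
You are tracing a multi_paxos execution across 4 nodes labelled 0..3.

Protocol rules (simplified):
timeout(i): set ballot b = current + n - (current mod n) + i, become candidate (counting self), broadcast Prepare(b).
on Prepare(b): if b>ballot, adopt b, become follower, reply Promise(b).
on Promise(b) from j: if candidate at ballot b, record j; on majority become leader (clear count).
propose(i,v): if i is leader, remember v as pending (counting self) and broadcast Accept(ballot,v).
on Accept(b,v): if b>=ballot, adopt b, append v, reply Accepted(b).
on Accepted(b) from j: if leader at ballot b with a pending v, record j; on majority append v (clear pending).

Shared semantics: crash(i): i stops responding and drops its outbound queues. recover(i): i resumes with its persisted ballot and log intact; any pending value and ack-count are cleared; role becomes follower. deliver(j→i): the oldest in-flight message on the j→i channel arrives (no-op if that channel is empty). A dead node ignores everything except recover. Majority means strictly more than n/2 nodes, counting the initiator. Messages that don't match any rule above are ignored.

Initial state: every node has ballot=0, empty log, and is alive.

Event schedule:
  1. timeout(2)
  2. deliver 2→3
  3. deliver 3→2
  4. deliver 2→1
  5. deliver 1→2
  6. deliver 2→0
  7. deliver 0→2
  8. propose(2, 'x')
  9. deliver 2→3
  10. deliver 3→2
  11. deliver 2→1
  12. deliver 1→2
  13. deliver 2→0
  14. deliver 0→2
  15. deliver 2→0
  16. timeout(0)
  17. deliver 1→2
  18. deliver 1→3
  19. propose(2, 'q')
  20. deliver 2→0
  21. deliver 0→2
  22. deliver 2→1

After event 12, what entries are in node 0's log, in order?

empty

1. timeout(2):  <2:cand b6 ->
2. deliver 2→3:  <3:foll b6 ->
3. deliver 3→2:  nop
4. deliver 2→1:  <1:foll b6 ->
5. deliver 1→2:  <2:lead b6 ->
6. deliver 2→0:  <0:foll b6 ->
7. deliver 0→2:  nop
8. propose(2,'x'):  nop
9. deliver 2→3:  <3:foll b6 x>
10. deliver 3→2:  nop
11. deliver 2→1:  <1:foll b6 x>
12. deliver 1→2:  <2:lead b6 x>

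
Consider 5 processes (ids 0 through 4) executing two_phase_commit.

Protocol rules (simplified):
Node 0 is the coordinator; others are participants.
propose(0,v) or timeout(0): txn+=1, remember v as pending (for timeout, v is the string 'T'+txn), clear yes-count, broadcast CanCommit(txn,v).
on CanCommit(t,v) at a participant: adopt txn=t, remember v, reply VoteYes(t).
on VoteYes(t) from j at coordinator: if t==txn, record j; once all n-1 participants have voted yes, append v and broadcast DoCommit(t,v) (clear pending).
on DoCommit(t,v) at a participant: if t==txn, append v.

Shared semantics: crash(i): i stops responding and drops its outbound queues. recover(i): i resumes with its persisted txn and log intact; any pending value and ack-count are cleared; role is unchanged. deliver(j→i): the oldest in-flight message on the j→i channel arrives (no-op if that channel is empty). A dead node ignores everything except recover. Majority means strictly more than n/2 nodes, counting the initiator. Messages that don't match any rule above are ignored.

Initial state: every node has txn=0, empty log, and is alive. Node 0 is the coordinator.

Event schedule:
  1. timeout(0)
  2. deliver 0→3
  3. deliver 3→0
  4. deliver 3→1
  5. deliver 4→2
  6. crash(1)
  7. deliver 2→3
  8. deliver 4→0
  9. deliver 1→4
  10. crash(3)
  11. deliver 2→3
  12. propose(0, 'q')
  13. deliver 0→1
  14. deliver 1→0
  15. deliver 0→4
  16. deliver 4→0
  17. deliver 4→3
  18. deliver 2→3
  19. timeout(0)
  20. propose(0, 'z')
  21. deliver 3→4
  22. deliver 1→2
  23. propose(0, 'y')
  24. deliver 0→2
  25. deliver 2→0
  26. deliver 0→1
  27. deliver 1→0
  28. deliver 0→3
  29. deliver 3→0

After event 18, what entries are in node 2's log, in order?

after 1 — timeout(0): n0:coor/t1/[-]
after 2 — deliver 0→3: n3:part/t1/[-]
after 3 — deliver 3→0: ·
after 4 — deliver 3→1: ·
after 5 — deliver 4→2: ·
after 6 — crash(1): n1:✗part/t0/[-]
after 7 — deliver 2→3: ·
after 8 — deliver 4→0: ·
after 9 — deliver 1→4: ·
after 10 — crash(3): n3:✗part/t1/[-]
after 11 — deliver 2→3: ·
after 12 — propose(0,'q'): n0:coor/t2/[-]
after 13 — deliver 0→1: ·
after 14 — deliver 1→0: ·
after 15 — deliver 0→4: n4:part/t1/[-]
after 16 — deliver 4→0: ·
after 17 — deliver 4→3: ·
after 18 — deliver 2→3: ·

empty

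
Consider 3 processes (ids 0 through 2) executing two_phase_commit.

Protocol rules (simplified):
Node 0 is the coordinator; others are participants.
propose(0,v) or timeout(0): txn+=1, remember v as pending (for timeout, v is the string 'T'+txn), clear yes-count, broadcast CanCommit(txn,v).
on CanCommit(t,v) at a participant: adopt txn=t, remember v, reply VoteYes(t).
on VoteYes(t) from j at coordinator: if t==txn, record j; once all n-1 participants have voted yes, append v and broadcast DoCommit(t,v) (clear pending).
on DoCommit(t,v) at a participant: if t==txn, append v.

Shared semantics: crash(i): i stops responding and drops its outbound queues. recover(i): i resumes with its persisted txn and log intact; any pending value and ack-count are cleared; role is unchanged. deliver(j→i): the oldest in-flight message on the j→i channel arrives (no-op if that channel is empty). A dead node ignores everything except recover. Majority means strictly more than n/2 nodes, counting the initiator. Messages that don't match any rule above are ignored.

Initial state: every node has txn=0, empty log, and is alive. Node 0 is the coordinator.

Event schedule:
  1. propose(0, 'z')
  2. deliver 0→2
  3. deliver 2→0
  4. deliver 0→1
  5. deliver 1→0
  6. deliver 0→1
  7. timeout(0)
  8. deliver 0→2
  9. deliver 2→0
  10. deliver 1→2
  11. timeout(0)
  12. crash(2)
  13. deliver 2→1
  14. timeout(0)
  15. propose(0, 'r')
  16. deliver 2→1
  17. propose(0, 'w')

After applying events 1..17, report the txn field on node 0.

1. propose(0,'z'):  <0:coor t1 ->
2. deliver 0→2:  <2:part t1 ->
3. deliver 2→0:  nop
4. deliver 0→1:  <1:part t1 ->
5. deliver 1→0:  <0:coor t1 z>
6. deliver 0→1:  <1:part t1 z>
7. timeout(0):  <0:coor t2 z>
8. deliver 0→2:  <2:part t1 z>
9. deliver 2→0:  nop
10. deliver 1→2:  nop
11. timeout(0):  <0:coor t3 z>
12. crash(2):  <2:✗part t1 z>
13. deliver 2→1:  nop
14. timeout(0):  <0:coor t4 z>
15. propose(0,'r'):  <0:coor t5 z>
16. deliver 2→1:  nop
17. propose(0,'w'):  <0:coor t6 z>

6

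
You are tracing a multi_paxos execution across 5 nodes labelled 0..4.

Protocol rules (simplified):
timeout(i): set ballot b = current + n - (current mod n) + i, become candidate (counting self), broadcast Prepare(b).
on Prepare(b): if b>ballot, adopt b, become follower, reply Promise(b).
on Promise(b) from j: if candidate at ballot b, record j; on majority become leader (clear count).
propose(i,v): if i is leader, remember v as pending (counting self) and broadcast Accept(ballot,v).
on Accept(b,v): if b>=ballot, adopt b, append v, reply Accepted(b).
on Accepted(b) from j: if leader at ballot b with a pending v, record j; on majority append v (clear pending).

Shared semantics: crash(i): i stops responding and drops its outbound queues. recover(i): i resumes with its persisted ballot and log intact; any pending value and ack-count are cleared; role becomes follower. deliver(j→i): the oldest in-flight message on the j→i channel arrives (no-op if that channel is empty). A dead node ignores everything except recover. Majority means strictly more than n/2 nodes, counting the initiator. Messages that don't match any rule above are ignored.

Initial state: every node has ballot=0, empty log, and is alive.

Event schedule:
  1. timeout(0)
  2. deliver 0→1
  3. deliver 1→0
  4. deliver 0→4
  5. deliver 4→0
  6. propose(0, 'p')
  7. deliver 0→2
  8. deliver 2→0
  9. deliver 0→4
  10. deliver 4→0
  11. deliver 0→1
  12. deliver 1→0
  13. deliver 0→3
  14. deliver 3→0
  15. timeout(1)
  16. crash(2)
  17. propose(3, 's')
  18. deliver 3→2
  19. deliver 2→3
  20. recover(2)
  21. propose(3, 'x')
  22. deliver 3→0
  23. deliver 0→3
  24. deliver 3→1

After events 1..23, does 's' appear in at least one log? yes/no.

step 1 timeout(0): 0={cand,b=5,log=-}
step 2 deliver 0→1: 1={foll,b=5,log=-}
step 3 deliver 1→0: —
step 4 deliver 0→4: 4={foll,b=5,log=-}
step 5 deliver 4→0: 0={lead,b=5,log=-}
step 6 propose(0,'p'): —
step 7 deliver 0→2: 2={foll,b=5,log=-}
step 8 deliver 2→0: —
step 9 deliver 0→4: 4={foll,b=5,log=p}
step 10 deliver 4→0: —
step 11 deliver 0→1: 1={foll,b=5,log=p}
step 12 deliver 1→0: 0={lead,b=5,log=p}
step 13 deliver 0→3: 3={foll,b=5,log=-}
step 14 deliver 3→0: —
step 15 timeout(1): 1={cand,b=11,log=p}
step 16 crash(2): 2={✗foll,b=5,log=-}
step 17 propose(3,'s'): —
step 18 deliver 3→2: —
step 19 deliver 2→3: —
step 20 recover(2): 2={foll,b=5,log=-}
step 21 propose(3,'x'): —
step 22 deliver 3→0: —
step 23 deliver 0→3: 3={foll,b=5,log=p}

no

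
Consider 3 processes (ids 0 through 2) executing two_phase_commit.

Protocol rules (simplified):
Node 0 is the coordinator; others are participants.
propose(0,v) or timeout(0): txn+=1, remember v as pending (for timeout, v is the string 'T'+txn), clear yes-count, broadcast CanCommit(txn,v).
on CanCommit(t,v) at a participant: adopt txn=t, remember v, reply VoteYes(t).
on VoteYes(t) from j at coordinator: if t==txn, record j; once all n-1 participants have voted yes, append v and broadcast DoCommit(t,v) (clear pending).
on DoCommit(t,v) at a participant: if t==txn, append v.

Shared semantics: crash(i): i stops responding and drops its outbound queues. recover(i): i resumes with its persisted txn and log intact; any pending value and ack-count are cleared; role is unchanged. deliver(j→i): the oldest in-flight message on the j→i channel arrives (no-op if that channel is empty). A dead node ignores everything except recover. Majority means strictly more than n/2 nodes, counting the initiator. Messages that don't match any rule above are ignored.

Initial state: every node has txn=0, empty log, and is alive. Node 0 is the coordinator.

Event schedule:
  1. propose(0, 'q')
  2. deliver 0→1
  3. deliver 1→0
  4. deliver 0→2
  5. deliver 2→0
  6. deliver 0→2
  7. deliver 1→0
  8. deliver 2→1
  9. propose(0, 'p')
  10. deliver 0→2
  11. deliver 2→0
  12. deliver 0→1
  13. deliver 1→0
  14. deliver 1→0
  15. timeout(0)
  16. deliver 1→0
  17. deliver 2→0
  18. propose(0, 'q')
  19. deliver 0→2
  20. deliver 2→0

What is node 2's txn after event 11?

e1 propose(0,'q'): 0[coor,t=1,-]
e2 deliver 0→1: 1[part,t=1,-]
e3 deliver 1→0: ·
e4 deliver 0→2: 2[part,t=1,-]
e5 deliver 2→0: 0[coor,t=1,q]
e6 deliver 0→2: 2[part,t=1,q]
e7 deliver 1→0: ·
e8 deliver 2→1: ·
e9 propose(0,'p'): 0[coor,t=2,q]
e10 deliver 0→2: 2[part,t=2,q]
e11 deliver 2→0: ·

2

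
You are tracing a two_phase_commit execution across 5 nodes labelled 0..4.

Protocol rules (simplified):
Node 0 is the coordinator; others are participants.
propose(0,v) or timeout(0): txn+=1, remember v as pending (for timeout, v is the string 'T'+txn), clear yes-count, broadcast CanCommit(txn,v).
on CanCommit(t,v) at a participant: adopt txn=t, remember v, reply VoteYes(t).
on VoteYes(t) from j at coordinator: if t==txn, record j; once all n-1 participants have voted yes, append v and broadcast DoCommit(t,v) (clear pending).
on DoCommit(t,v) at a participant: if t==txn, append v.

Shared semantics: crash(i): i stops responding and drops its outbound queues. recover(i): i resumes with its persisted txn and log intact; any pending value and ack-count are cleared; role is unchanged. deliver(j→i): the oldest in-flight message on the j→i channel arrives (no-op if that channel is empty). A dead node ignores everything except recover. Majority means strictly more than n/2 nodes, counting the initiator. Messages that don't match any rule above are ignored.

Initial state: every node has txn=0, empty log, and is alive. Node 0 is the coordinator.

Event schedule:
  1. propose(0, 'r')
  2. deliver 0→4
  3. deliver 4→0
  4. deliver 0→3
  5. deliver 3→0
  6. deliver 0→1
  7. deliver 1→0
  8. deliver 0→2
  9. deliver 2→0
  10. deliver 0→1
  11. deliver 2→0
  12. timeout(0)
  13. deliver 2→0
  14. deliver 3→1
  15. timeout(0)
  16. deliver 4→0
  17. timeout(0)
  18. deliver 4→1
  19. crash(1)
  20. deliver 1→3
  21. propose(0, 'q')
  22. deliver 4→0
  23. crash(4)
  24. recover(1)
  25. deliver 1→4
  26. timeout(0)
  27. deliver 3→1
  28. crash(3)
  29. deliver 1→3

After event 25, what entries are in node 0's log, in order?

step 1 propose(0,'r'): 0={coor,t=1,log=-}
step 2 deliver 0→4: 4={part,t=1,log=-}
step 3 deliver 4→0: —
step 4 deliver 0→3: 3={part,t=1,log=-}
step 5 deliver 3→0: —
step 6 deliver 0→1: 1={part,t=1,log=-}
step 7 deliver 1→0: —
step 8 deliver 0→2: 2={part,t=1,log=-}
step 9 deliver 2→0: 0={coor,t=1,log=r}
step 10 deliver 0→1: 1={part,t=1,log=r}
step 11 deliver 2→0: —
step 12 timeout(0): 0={coor,t=2,log=r}
step 13 deliver 2→0: —
step 14 deliver 3→1: —
step 15 timeout(0): 0={coor,t=3,log=r}
step 16 deliver 4→0: —
step 17 timeout(0): 0={coor,t=4,log=r}
step 18 deliver 4→1: —
step 19 crash(1): 1={✗part,t=1,log=r}
step 20 deliver 1→3: —
step 21 propose(0,'q'): 0={coor,t=5,log=r}
step 22 deliver 4→0: —
step 23 crash(4): 4={✗part,t=1,log=-}
step 24 recover(1): 1={part,t=1,log=r}
step 25 deliver 1→4: —

r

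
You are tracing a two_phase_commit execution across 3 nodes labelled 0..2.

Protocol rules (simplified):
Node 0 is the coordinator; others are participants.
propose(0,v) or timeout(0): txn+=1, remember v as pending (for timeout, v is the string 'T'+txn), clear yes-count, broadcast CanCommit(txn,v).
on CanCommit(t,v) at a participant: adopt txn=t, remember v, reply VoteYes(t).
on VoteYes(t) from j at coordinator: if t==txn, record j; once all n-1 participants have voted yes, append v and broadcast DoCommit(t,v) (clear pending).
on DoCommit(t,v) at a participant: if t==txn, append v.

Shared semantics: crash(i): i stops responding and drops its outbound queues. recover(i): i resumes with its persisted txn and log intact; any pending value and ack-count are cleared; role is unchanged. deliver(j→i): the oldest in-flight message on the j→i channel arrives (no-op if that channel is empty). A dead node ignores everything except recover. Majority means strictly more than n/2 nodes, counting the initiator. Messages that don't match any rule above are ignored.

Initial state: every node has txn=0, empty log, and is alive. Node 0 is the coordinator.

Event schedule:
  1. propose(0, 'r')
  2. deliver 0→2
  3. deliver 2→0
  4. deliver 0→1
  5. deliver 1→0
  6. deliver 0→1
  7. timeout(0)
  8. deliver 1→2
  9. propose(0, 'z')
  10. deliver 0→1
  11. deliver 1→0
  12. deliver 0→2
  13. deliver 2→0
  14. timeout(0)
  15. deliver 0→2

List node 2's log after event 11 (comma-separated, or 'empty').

empty

e1 propose(0,'r'): 0[coor,t=1,-]
e2 deliver 0→2: 2[part,t=1,-]
e3 deliver 2→0: ·
e4 deliver 0→1: 1[part,t=1,-]
e5 deliver 1→0: 0[coor,t=1,r]
e6 deliver 0→1: 1[part,t=1,r]
e7 timeout(0): 0[coor,t=2,r]
e8 deliver 1→2: ·
e9 propose(0,'z'): 0[coor,t=3,r]
e10 deliver 0→1: 1[part,t=2,r]
e11 deliver 1→0: ·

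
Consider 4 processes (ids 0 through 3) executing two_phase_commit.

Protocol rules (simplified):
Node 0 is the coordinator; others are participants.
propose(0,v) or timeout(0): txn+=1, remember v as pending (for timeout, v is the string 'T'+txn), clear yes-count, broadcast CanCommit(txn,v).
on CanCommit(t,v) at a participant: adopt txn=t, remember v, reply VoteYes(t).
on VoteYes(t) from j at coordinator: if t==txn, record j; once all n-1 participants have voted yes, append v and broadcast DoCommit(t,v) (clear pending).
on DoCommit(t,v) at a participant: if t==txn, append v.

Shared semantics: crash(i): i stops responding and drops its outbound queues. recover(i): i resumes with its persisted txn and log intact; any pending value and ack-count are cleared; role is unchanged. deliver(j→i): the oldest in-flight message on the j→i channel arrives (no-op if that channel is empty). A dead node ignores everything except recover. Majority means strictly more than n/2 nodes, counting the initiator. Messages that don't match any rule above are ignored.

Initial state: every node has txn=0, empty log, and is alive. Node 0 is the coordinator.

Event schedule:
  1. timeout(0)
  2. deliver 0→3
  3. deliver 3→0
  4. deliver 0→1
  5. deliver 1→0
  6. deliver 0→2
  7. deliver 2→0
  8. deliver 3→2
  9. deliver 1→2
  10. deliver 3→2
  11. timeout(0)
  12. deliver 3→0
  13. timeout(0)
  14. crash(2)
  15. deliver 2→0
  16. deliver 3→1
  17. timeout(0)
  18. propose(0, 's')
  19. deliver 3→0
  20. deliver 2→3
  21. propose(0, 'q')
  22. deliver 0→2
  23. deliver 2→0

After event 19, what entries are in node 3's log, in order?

after 1 — timeout(0): n0:coor/t1/[-]
after 2 — deliver 0→3: n3:part/t1/[-]
after 3 — deliver 3→0: ·
after 4 — deliver 0→1: n1:part/t1/[-]
after 5 — deliver 1→0: ·
after 6 — deliver 0→2: n2:part/t1/[-]
after 7 — deliver 2→0: n0:coor/t1/[T1]
after 8 — deliver 3→2: ·
after 9 — deliver 1→2: ·
after 10 — deliver 3→2: ·
after 11 — timeout(0): n0:coor/t2/[T1]
after 12 — deliver 3→0: ·
after 13 — timeout(0): n0:coor/t3/[T1]
after 14 — crash(2): n2:✗part/t1/[-]
after 15 — deliver 2→0: ·
after 16 — deliver 3→1: ·
after 17 — timeout(0): n0:coor/t4/[T1]
after 18 — propose(0,'s'): n0:coor/t5/[T1]
after 19 — deliver 3→0: ·

empty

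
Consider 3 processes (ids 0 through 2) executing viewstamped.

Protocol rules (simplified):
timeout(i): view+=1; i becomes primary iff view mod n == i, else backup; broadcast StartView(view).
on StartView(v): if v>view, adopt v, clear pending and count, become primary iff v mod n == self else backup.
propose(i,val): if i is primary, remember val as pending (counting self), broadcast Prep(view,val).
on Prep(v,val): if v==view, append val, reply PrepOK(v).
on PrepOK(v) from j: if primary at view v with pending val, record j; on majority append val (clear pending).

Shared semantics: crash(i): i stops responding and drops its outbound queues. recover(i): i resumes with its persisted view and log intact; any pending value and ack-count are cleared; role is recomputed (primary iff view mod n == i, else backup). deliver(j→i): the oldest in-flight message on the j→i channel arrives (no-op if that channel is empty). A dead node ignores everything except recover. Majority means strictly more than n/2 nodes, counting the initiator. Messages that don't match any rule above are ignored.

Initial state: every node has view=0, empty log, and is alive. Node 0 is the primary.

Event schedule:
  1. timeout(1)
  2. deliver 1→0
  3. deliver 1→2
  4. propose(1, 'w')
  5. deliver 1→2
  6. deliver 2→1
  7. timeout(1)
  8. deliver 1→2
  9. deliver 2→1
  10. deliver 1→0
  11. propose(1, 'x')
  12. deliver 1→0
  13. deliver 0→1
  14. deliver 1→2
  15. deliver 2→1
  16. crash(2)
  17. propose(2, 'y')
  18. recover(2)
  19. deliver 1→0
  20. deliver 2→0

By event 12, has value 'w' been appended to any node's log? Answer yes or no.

yes

step 1 timeout(1): 1={prim,v=1,log=-}
step 2 deliver 1→0: 0={back,v=1,log=-}
step 3 deliver 1→2: 2={back,v=1,log=-}
step 4 propose(1,'w'): —
step 5 deliver 1→2: 2={back,v=1,log=w}
step 6 deliver 2→1: 1={prim,v=1,log=w}
step 7 timeout(1): 1={back,v=2,log=w}
step 8 deliver 1→2: 2={prim,v=2,log=w}
step 9 deliver 2→1: —
step 10 deliver 1→0: 0={back,v=1,log=w}
step 11 propose(1,'x'): —
step 12 deliver 1→0: 0={back,v=2,log=w}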